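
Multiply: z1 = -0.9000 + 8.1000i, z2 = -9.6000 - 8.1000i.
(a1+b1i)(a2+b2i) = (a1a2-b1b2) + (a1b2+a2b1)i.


Real = -0.9*(-9.6) - 8.1*(-8.1) = 8.64 - (-65.61) = 74.25
Imag = -0.9*(-8.1) - (9.6)*8.1 = 7.29 - (77.76) = -70.47

74.2500 - 70.4700i


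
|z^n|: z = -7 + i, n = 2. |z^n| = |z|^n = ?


|z| = sqrt(49+1) = sqrt(50) = 7.0711
|z^2| = |z|^2 = (sqrt(50))^2 = 50

|z^2| = 50


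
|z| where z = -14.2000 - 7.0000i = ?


|z| = sqrt((-14.2)^2 + (-7)^2) = sqrt(201.64 + 49) = sqrt(250.64) = 15.8316

|z| = 15.8316


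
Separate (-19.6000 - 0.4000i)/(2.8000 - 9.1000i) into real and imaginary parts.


Multiply by conjugate: (-19.6000 - 0.4000i)(2.8000 + 9.1000i) / (2.8^2 + (-9.1)^2)
Numerator real = -19.6*2.8 - (0.4)*(-9.1) = -51.24
Numerator imag = -0.4*2.8 - (-19.6)*(-9.1) = -179.48
Denominator = 90.65
Re(z) = -51.24/90.65 = -0.5653
Im(z) = -179.48/90.65 = -1.9799

Re(z) = -0.5653, Im(z) = -1.9799


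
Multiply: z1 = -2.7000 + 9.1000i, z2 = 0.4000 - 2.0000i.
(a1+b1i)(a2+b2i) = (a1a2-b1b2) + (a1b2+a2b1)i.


Real = -2.7*0.4 - 9.1*(-2) = -1.08 - (-18.2) = 17.12
Imag = -2.7*(-2) + 0.4*9.1 = 5.4 + 3.64 = 9.04

17.1200 + 9.0400i


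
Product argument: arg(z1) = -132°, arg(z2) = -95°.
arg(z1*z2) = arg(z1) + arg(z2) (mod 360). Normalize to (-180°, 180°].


arg(z1*z2) = -132° - 95° = -227°
Normalized to (-180°, 180°]: 133°

133°


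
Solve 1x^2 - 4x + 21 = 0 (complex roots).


disc = (-4)^2 - 4*1*21 = 16 - 84 = -68
sqrt(|disc|) = sqrt(68) = 8.2462
Real part = 4/(2*1) = 2.0000
Imag part = 8.2462/(2*1) = 4.1231

2.0000 ± 4.1231i


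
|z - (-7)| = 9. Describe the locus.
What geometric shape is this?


|z - z0| = r is a circle with center z0 and radius r.
Center = (-7, 0), radius = 9

Circle with center (-7, 0) and radius 9


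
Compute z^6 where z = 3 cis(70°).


r^6 = 3^6 = 729
n*theta = 6*70° = 420° = 60° (mod 360)
a = 729*cos(60°) = 364.5000
b = 729*sin(60°) = 631.3325

729 cis(60°) = 364.5000 + 631.3325i


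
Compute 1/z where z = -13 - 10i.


|z|^2 = 169+100 = 269
1/z = (-13 + 10i)/269

1/z = -0.0483 + 0.0372i


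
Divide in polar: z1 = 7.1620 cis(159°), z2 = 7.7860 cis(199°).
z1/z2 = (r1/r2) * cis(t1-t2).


r = 7.1620 / 7.7860 = 0.9199
theta = 159° - 199° = -40° = 320° (mod 360)

0.9199 cis(320°)


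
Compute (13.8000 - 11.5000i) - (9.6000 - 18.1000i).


Real: 13.8 - 9.6 = 4.2
Imag: -11.5 + 18.1 = 6.6

4.2000 + 6.6000i


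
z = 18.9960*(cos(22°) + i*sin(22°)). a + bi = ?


a = 18.9960*cos(22°) = 18.9960*0.927184 = 17.6128
b = 18.9960*sin(22°) = 18.9960*0.374607 = 7.1160

17.6128 + 7.1160i


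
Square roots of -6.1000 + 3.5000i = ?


|z| = sqrt(37.21+12.25) = 7.0328
sqrt((|z|+a)/2) = sqrt((7.0328+(-6.1))/2) = sqrt(0.4664) = 0.6829
sqrt((|z|-a)/2) = sqrt((7.0328-(-6.1))/2) = sqrt(6.5664) = 2.5625

±(0.6829 + 2.5625i) i.e. 0.6829 + 2.5625i and -0.6829 - 2.5625i


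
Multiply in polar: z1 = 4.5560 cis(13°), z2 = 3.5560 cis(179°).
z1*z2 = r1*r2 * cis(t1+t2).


r = 4.5560 * 3.5560 = 16.2011
theta = 13° + 179° = 192° = 192° (mod 360)

16.2011 cis(192°)


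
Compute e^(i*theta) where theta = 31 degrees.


cos(31°) = 0.8572
sin(31°) = 0.5150

e^(i*31°) = 0.8572 + 0.5150i


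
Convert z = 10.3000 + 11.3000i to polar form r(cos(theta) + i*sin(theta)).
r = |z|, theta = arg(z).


r = sqrt(106.09+127.69) = sqrt(233.78) = 15.2899
theta = atan2(11.3, 10.3) = 47.6507 degrees

r = 15.2899, theta = 47.6507 degrees


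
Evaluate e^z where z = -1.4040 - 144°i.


e^-1.4040 = 0.2456
cos(-144°) = -0.809
sin(-144°) = -0.5878
Real = 0.2456*(-0.809) = -0.1987
Imag = 0.2456*(-0.5878) = -0.1444

-0.1987 - 0.1444i


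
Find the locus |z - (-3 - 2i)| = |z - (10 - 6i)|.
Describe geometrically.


Equal distances means the locus is the perpendicular bisector of z1 and z2.
Midpoint = ((-3+10)/2, (-2+(-6))/2) = (3.5000, -4.0000)

Perpendicular bisector through (3.5000, -4.0000)


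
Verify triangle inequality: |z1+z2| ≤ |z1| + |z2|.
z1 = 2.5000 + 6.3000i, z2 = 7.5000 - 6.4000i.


|z1| = sqrt(2.5^2 + 6.3^2) = sqrt(45.94) = 6.7779
|z2| = sqrt(7.5^2 + (-6.4)^2) = sqrt(97.21) = 9.8595
z1+z2 = 10.0000 - 0.1000i
|z1+z2| = sqrt(100.01) = 10.0005
|z1|+|z2| = 6.7779 + 9.8595 = 16.6374

|z1+z2| = 10.0005 ≤ |z1|+|z2| = 16.6374 (verified)


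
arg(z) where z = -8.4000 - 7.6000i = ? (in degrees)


Re = -8.4, Im = -7.6
arg = atan2(-7.6, -8.4) = -137.8624 degrees

arg(z) = -137.8624 degrees


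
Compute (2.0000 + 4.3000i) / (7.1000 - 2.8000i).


Conjugate of z2 = 7.1000 + 2.8000i
Numerator: (2.0000 + 4.3000i)(7.1000 + 2.8000i) = 2.1600 + 36.1300i
Denominator: 7.1^2 + (-2.8)^2 = 58.25
Result = (2.1600 + 36.1300i)/58.25

0.0371 + 0.6203i


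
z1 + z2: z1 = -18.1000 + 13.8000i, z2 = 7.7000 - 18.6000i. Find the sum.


Real: -18.1 + 7.7 = -10.4
Imag: 13.8 - 18.6 = -4.8

-10.4000 - 4.8000i


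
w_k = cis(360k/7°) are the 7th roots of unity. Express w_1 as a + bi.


Angle = 360*1/7 = 51.4286°
a = cos(51.4286°) = 0.6235
b = sin(51.4286°) = 0.7818

0.6235 + 0.7818i


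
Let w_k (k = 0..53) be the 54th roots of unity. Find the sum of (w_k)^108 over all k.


The roots are w_k = w^k with w = e^(2*pi*i/54), and (w^k)^108 = (w^108)^k.
So S = 1 + u + u^2 + ... + u^(53) with u = w^108.
108 = 2*54 + 0, so 108 is a multiple of 54 and u = (w^54)^2 = 1.
Every one of the 54 terms equals 1: S = 54

S = 54


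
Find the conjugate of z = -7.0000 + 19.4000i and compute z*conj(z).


z_bar = -7.0000 - 19.4000i
z*z_bar = (-7)^2 + 19.4^2 = 49 + 376.36 = 425.36

z_bar = -7.0000 - 19.4000i, z*z_bar = 425.36


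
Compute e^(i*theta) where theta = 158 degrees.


cos(158°) = -0.9272
sin(158°) = 0.3746

e^(i*158°) = -0.9272 + 0.3746i


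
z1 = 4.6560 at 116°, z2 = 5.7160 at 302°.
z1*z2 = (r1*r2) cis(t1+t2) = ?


r = 4.6560 * 5.7160 = 26.6137
theta = 116° + 302° = 418° = 58° (mod 360)

26.6137 cis(58°)


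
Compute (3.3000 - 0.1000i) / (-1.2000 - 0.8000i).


Conjugate of z2 = -1.2000 + 0.8000i
Numerator: (3.3000 - 0.1000i)(-1.2000 + 0.8000i) = -3.8800 + 2.7600i
Denominator: (-1.2)^2 + (-0.8)^2 = 2.08
Result = (-3.8800 + 2.7600i)/2.08

-1.8654 + 1.3269i


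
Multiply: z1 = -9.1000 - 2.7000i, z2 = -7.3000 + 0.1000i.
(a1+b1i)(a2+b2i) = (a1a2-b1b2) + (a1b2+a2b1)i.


Real = -9.1*(-7.3) - (-2.7)*0.1 = 66.43 - (-0.27) = 66.7
Imag = -9.1*0.1 - (7.3)*(-2.7) = -0.91 + 19.71 = 18.8

66.7000 + 18.8000i


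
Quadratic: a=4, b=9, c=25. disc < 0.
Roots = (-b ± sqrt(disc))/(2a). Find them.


disc = 9^2 - 4*4*25 = 81 - 400 = -319
sqrt(|disc|) = sqrt(319) = 17.8606
Real part = -9/(2*4) = -1.1250
Imag part = 17.8606/(2*4) = 2.2326

-1.1250 ± 2.2326i


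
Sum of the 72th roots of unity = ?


The sum of all 72th roots of unity is 0.
Geometric series: (1 - w^72)/(1 - w) = (1-1)/(1-w) = 0 since w^72 = 1, w ≠ 1.
Alternatively: coefficient of z^71 in z^72 - 1 is 0.

0


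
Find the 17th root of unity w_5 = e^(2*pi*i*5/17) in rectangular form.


Angle = 360*5/17 = 105.8824°
a = cos(105.8824°) = -0.2737
b = sin(105.8824°) = 0.9618

-0.2737 + 0.9618i


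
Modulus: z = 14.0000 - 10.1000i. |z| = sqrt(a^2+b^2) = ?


|z| = sqrt(14^2 + (-10.1)^2) = sqrt(196 + 102.01) = sqrt(298.01) = 17.2630

|z| = 17.2630


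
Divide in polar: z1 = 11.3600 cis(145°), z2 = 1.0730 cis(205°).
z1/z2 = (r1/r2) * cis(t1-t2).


r = 11.3600 / 1.0730 = 10.5871
theta = 145° - 205° = -60° = 300° (mod 360)

10.5871 cis(300°)


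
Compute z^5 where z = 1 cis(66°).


r^5 = 1^5 = 1
n*theta = 5*66° = 330° = 330° (mod 360)
a = 1*cos(330°) = 0.8660
b = 1*sin(330°) = -0.5000

1 cis(330°) = 0.8660 - 0.5000i


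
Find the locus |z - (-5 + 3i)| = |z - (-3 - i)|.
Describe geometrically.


Equal distances means the locus is the perpendicular bisector of z1 and z2.
Midpoint = ((-5+(-3))/2, (3+(-1))/2) = (-4.0000, 1.0000)

Perpendicular bisector through (-4.0000, 1.0000)


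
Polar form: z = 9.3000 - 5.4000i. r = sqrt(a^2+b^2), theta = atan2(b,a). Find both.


r = sqrt(86.49+29.16) = sqrt(115.65) = 10.7541
theta = atan2(-5.4, 9.3) = -30.1414 degrees

r = 10.7541, theta = -30.1414 degrees


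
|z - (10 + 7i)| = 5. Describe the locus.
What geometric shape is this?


|z - z0| = r is a circle with center z0 and radius r.
Center = (10, 7), radius = 5

Circle with center (10, 7) and radius 5


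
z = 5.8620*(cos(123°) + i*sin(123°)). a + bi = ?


a = 5.8620*cos(123°) = 5.8620*(-0.54464) = -3.1927
b = 5.8620*sin(123°) = 5.8620*0.83867 = 4.9163

-3.1927 + 4.9163i


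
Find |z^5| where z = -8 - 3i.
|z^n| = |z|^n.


|z| = sqrt(64+9) = sqrt(73) = 8.5440
|z^5| = |z|^5 = (sqrt(73))^5 = 73^2 * sqrt(73) = 5329*sqrt(73)

|z^5| = 5329*sqrt(73) ≈ 45530.9960


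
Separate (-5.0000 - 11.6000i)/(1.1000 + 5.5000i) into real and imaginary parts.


Multiply by conjugate: (-5.0000 - 11.6000i)(1.1000 - 5.5000i) / (1.1^2 + 5.5^2)
Numerator real = -5*1.1 - (11.6)*5.5 = -69.3
Numerator imag = -11.6*1.1 - (-5)*5.5 = 14.74
Denominator = 31.46
Re(z) = -69.3/31.46 = -2.2028
Im(z) = 14.74/31.46 = 0.4685

Re(z) = -2.2028, Im(z) = 0.4685


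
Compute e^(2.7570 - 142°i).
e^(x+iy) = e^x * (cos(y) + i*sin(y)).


e^2.7570 = 15.75251
cos(-142°) = -0.788011
sin(-142°) = -0.61566
Real = 15.75251*(-0.788011) = -12.4132
Imag = 15.75251*(-0.61566) = -9.6982

-12.4132 - 9.6982i


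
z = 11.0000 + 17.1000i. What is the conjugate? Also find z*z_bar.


z_bar = 11.0000 - 17.1000i
z*z_bar = 11^2 + 17.1^2 = 121 + 292.41 = 413.41

z_bar = 11.0000 - 17.1000i, z*z_bar = 413.41


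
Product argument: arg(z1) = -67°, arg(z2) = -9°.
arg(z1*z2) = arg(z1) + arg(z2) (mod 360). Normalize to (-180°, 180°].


arg(z1*z2) = -67° - 9° = -76°
Normalized to (-180°, 180°]: -76°

-76°


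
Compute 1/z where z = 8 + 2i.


|z|^2 = 64+4 = 68
1/z = (8 - 2i)/68

1/z = 0.1176 - 0.0294i


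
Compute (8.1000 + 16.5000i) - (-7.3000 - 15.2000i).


Real: 8.1 + 7.3 = 15.4
Imag: 16.5 + 15.2 = 31.7

15.4000 + 31.7000i


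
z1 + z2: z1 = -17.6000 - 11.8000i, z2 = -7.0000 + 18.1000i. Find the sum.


Real: -17.6 - 7 = -24.6
Imag: -11.8 + 18.1 = 6.3

-24.6000 + 6.3000i


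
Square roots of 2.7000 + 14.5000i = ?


|z| = sqrt(7.29+210.25) = 14.7492
sqrt((|z|+a)/2) = sqrt((14.7492+2.7)/2) = sqrt(8.7246) = 2.9537
sqrt((|z|-a)/2) = sqrt((14.7492-2.7)/2) = sqrt(6.0246) = 2.4545

±(2.9537 + 2.4545i) i.e. 2.9537 + 2.4545i and -2.9537 - 2.4545i


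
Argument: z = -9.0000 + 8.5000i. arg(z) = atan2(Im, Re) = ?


Re = -9, Im = 8.5
arg = atan2(8.5, -9) = 136.6366 degrees

arg(z) = 136.6366 degrees


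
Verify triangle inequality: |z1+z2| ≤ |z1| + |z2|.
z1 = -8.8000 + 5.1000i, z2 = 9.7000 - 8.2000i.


|z1| = sqrt((-8.8)^2 + 5.1^2) = sqrt(103.45) = 10.1710
|z2| = sqrt(9.7^2 + (-8.2)^2) = sqrt(161.33) = 12.7016
z1+z2 = 0.9000 - 3.1000i
|z1+z2| = sqrt(10.42) = 3.2280
|z1|+|z2| = 10.1710 + 12.7016 = 22.8726

|z1+z2| = 3.2280 ≤ |z1|+|z2| = 22.8726 (verified)


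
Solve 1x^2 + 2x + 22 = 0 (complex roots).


disc = 2^2 - 4*1*22 = 4 - 88 = -84
sqrt(|disc|) = sqrt(84) = 9.1652
Real part = -2/(2*1) = -1.0000
Imag part = 9.1652/(2*1) = 4.5826

-1.0000 ± 4.5826i


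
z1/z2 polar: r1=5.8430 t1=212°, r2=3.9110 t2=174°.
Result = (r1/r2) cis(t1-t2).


r = 5.8430 / 3.9110 = 1.4940
theta = 212° - 174° = 38° = 38° (mod 360)

1.4940 cis(38°)


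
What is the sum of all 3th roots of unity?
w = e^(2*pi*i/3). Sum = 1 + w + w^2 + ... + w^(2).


The sum of all 3th roots of unity is 0.
Geometric series: (1 - w^3)/(1 - w) = (1-1)/(1-w) = 0 since w^3 = 1, w ≠ 1.
Alternatively: coefficient of z^2 in z^3 - 1 is 0.

0


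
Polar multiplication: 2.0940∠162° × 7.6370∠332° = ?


r = 2.0940 * 7.6370 = 15.9919
theta = 162° + 332° = 494° = 134° (mod 360)

15.9919 cis(134°)


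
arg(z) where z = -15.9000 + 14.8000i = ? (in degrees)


Re = -15.9, Im = 14.8
arg = atan2(14.8, -15.9) = 137.0521 degrees

arg(z) = 137.0521 degrees


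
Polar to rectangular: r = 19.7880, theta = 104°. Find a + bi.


a = 19.7880*cos(104°) = 19.7880*(-0.241922) = -4.7872
b = 19.7880*sin(104°) = 19.7880*0.970296 = 19.2002

-4.7872 + 19.2002i


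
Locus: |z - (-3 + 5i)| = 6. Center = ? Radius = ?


|z - z0| = r is a circle with center z0 and radius r.
Center = (-3, 5), radius = 6

Circle with center (-3, 5) and radius 6


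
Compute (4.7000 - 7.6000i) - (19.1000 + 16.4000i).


Real: 4.7 - 19.1 = -14.4
Imag: -7.6 - 16.4 = -24

-14.4000 - 24.0000i


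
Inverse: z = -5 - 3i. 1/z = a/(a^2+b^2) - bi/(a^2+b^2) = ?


|z|^2 = 25+9 = 34
1/z = (-5 + 3i)/34

1/z = -0.1471 + 0.0882i


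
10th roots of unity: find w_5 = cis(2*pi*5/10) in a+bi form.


Angle = 360*5/10 = 180°
a = cos(180°) = -1.0000
b = sin(180°) = 0

-1.0000 + 0i


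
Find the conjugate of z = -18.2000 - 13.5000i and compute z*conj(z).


z_bar = -18.2000 + 13.5000i
z*z_bar = (-18.2)^2 + (-13.5)^2 = 331.24 + 182.25 = 513.49

z_bar = -18.2000 + 13.5000i, z*z_bar = 513.49


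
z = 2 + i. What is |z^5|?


|z| = sqrt(4+1) = sqrt(5) = 2.2361
|z^5| = |z|^5 = (sqrt(5))^5 = 5^2 * sqrt(5) = 25*sqrt(5)

|z^5| = 25*sqrt(5) ≈ 55.9017


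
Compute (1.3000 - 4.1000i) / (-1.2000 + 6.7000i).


Conjugate of z2 = -1.2000 - 6.7000i
Numerator: (1.3000 - 4.1000i)(-1.2000 - 6.7000i) = -29.0300 - 3.7900i
Denominator: (-1.2)^2 + 6.7^2 = 46.33
Result = (-29.0300 - 3.7900i)/46.33

-0.6266 - 0.0818i


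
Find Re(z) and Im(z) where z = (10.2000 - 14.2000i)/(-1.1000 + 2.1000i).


Multiply by conjugate: (10.2000 - 14.2000i)(-1.1000 - 2.1000i) / ((-1.1)^2 + 2.1^2)
Numerator real = 10.2*(-1.1) - (14.2)*2.1 = -41.04
Numerator imag = -14.2*(-1.1) - 10.2*2.1 = -5.8
Denominator = 5.62
Re(z) = -41.04/5.62 = -7.3025
Im(z) = -5.8/5.62 = -1.0320

Re(z) = -7.3025, Im(z) = -1.0320


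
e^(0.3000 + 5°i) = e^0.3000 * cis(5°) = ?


e^0.3000 = 1.34986
cos(5°) = 0.9962
sin(5°) = 0.087156
Real = 1.34986*0.9962 = 1.3447
Imag = 1.34986*0.087156 = 0.1176

1.3447 + 0.1176i


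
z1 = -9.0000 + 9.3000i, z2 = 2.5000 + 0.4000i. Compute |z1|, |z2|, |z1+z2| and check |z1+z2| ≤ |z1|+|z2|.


|z1| = sqrt((-9)^2 + 9.3^2) = sqrt(167.49) = 12.9418
|z2| = sqrt(2.5^2 + 0.4^2) = sqrt(6.41) = 2.5318
z1+z2 = -6.5000 + 9.7000i
|z1+z2| = sqrt(136.34) = 11.6765
|z1|+|z2| = 12.9418 + 2.5318 = 15.4736

|z1+z2| = 11.6765 ≤ |z1|+|z2| = 15.4736 (verified)


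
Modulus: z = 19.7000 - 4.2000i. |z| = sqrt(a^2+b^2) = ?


|z| = sqrt(19.7^2 + (-4.2)^2) = sqrt(388.09 + 17.64) = sqrt(405.73) = 20.1427

|z| = 20.1427


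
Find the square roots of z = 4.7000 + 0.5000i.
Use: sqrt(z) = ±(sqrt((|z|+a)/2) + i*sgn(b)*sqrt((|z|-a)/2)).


|z| = sqrt(22.09+0.25) = 4.7265
sqrt((|z|+a)/2) = sqrt((4.7265+4.7)/2) = sqrt(4.7133) = 2.1710
sqrt((|z|-a)/2) = sqrt((4.7265-4.7)/2) = sqrt(0.0133) = 0.1152

±(2.1710 + 0.1152i) i.e. 2.1710 + 0.1152i and -2.1710 - 0.1152i


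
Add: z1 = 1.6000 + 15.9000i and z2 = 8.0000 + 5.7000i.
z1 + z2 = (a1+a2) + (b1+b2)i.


Real: 1.6 + 8 = 9.6
Imag: 15.9 + 5.7 = 21.6

9.6000 + 21.6000i


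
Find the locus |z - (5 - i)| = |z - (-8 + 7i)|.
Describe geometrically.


Equal distances means the locus is the perpendicular bisector of z1 and z2.
Midpoint = ((5+(-8))/2, (-1+7)/2) = (-1.5000, 3.0000)

Perpendicular bisector through (-1.5000, 3.0000)


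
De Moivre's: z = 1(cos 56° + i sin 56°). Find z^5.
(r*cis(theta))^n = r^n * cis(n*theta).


r^5 = 1^5 = 1
n*theta = 5*56° = 280° = 280° (mod 360)
a = 1*cos(280°) = 0.1736
b = 1*sin(280°) = -0.9848

1 cis(280°) = 0.1736 - 0.9848i


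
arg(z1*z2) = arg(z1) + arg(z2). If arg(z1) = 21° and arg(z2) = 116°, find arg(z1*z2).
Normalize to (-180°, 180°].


arg(z1*z2) = 21° + 116° = 137°
Normalized to (-180°, 180°]: 137°

137°


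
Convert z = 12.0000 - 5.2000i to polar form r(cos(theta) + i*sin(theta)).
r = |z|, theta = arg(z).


r = sqrt(144+27.04) = sqrt(171.04) = 13.0782
theta = atan2(-5.2, 12) = -23.4287 degrees

r = 13.0782, theta = -23.4287 degrees


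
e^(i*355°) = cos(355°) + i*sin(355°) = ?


cos(355°) = 0.9962
sin(355°) = -0.0872

e^(i*355°) = 0.9962 - 0.0872i


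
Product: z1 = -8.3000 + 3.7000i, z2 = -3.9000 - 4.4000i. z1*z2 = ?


Real = -8.3*(-3.9) - 3.7*(-4.4) = 32.37 - (-16.28) = 48.65
Imag = -8.3*(-4.4) - (3.9)*3.7 = 36.52 - (14.43) = 22.09

48.6500 + 22.0900i


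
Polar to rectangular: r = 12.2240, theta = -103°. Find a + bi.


a = 12.2240*cos(-103°) = 12.2240*(-0.22495) = -2.7498
b = 12.2240*sin(-103°) = 12.2240*(-0.97437) = -11.9107

-2.7498 - 11.9107i


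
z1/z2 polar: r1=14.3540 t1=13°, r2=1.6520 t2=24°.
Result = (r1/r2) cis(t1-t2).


r = 14.3540 / 1.6520 = 8.6889
theta = 13° - 24° = -11° = 349° (mod 360)

8.6889 cis(349°)


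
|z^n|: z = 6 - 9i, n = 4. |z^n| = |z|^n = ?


|z| = sqrt(36+81) = sqrt(117) = 10.8167
|z^4| = |z|^4 = (sqrt(117))^4 = 117^2 = 13689

|z^4| = 13689


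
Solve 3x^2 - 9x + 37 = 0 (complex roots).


disc = (-9)^2 - 4*3*37 = 81 - 444 = -363
sqrt(|disc|) = sqrt(363) = 19.0526
Real part = 9/(2*3) = 1.5000
Imag part = 19.0526/(2*3) = 3.1754

1.5000 ± 3.1754i


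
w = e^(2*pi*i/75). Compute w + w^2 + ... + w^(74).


With w = e^(2*pi*i/75), all 75 of the 75th roots of unity w^0 = 1, w, ..., w^(74) sum to 0: 1 + w + ... + w^(74) = (1 - w^75)/(1 - w) = 0 since w^75 = 1, w ≠ 1.
Removing the root 1: w + w^2 + ... + w^(74) = 0 - 1 = -1

Sum = -1


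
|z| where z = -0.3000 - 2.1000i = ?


|z| = sqrt((-0.3)^2 + (-2.1)^2) = sqrt(0.09 + 4.41) = sqrt(4.5) = 2.1213

|z| = 2.1213


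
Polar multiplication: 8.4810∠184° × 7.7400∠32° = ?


r = 8.4810 * 7.7400 = 65.6429
theta = 184° + 32° = 216° = 216° (mod 360)

65.6429 cis(216°)


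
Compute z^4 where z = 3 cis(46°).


r^4 = 3^4 = 81
n*theta = 4*46° = 184° = 184° (mod 360)
a = 81*cos(184°) = -80.8027
b = 81*sin(184°) = -5.6503

81 cis(184°) = -80.8027 - 5.6503i


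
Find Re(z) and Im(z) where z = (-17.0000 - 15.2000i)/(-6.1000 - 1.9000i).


Multiply by conjugate: (-17.0000 - 15.2000i)(-6.1000 + 1.9000i) / ((-6.1)^2 + (-1.9)^2)
Numerator real = -17*(-6.1) - (15.2)*(-1.9) = 132.58
Numerator imag = -15.2*(-6.1) - (-17)*(-1.9) = 60.42
Denominator = 40.82
Re(z) = 132.58/40.82 = 3.2479
Im(z) = 60.42/40.82 = 1.4802

Re(z) = 3.2479, Im(z) = 1.4802


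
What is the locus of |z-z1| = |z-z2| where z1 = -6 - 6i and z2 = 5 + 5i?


Equal distances means the locus is the perpendicular bisector of z1 and z2.
Midpoint = ((-6+5)/2, (-6+5)/2) = (-0.5000, -0.5000)

Perpendicular bisector through (-0.5000, -0.5000)


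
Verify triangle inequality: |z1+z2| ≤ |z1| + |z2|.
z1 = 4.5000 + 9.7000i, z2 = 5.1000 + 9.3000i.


|z1| = sqrt(4.5^2 + 9.7^2) = sqrt(114.34) = 10.6930
|z2| = sqrt(5.1^2 + 9.3^2) = sqrt(112.5) = 10.6066
z1+z2 = 9.6000 + 19.0000i
|z1+z2| = sqrt(453.16) = 21.2876
|z1|+|z2| = 10.6930 + 10.6066 = 21.2996

|z1+z2| = 21.2876 ≤ |z1|+|z2| = 21.2996 (verified)


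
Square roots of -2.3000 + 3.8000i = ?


|z| = sqrt(5.29+14.44) = 4.4418
sqrt((|z|+a)/2) = sqrt((4.4418+(-2.3))/2) = sqrt(1.0709) = 1.0349
sqrt((|z|-a)/2) = sqrt((4.4418-(-2.3))/2) = sqrt(3.3709) = 1.8360

±(1.0349 + 1.8360i) i.e. 1.0349 + 1.8360i and -1.0349 - 1.8360i


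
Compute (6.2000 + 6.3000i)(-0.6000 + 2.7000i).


Real = 6.2*(-0.6) - 6.3*2.7 = -3.72 - 17.01 = -20.73
Imag = 6.2*2.7 - (0.6)*6.3 = 16.74 - (3.78) = 12.96

-20.7300 + 12.9600i


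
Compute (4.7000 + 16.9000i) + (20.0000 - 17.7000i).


Real: 4.7 + 20 = 24.7
Imag: 16.9 - 17.7 = -0.8

24.7000 - 0.8000i


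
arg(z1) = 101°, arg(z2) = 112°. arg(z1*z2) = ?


arg(z1*z2) = 101° + 112° = 213°
Normalized to (-180°, 180°]: -147°

-147°


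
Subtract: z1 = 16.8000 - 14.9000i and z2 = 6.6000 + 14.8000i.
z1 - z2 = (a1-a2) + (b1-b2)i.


Real: 16.8 - 6.6 = 10.2
Imag: -14.9 - 14.8 = -29.7

10.2000 - 29.7000i


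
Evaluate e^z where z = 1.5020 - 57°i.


e^1.5020 = 4.4907
cos(-57°) = 0.54464
sin(-57°) = -0.83867
Real = 4.4907*0.54464 = 2.4458
Imag = 4.4907*(-0.83867) = -3.7662

2.4458 - 3.7662i


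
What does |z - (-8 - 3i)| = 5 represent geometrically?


|z - z0| = r is a circle with center z0 and radius r.
Center = (-8, -3), radius = 5

Circle with center (-8, -3) and radius 5


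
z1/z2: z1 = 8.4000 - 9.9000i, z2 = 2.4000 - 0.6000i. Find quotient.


Conjugate of z2 = 2.4000 + 0.6000i
Numerator: (8.4000 - 9.9000i)(2.4000 + 0.6000i) = 26.1000 - 18.7200i
Denominator: 2.4^2 + (-0.6)^2 = 6.12
Result = (26.1000 - 18.7200i)/6.12

4.2647 - 3.0588i


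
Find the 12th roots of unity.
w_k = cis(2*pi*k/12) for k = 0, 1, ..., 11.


The 12th roots of unity are cis(360k/12°) for k=0..11
Angle step = 360/12 = 30°
Primitive root: cis(30°)
Primitive root = 0.8660 + 0.5000i

12 roots at angles: 0°, 30°, 60°, 90°, 120°, 150°, 180°, 210°, 240°, 270°, 300°, 330°


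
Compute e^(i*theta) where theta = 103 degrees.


cos(103°) = -0.2250
sin(103°) = 0.9744

e^(i*103°) = -0.2250 + 0.9744i


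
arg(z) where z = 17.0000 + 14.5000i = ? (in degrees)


Re = 17, Im = 14.5
arg = atan2(14.5, 17) = 40.4622 degrees

arg(z) = 40.4622 degrees


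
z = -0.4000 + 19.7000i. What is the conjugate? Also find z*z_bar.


z_bar = -0.4000 - 19.7000i
z*z_bar = (-0.4)^2 + 19.7^2 = 0.16 + 388.09 = 388.25

z_bar = -0.4000 - 19.7000i, z*z_bar = 388.25


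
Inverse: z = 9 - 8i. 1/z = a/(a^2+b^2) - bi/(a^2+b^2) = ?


|z|^2 = 81+64 = 145
1/z = (9 + 8i)/145

1/z = 0.0621 + 0.0552i


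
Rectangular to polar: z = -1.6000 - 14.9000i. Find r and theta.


r = sqrt(2.56+222.01) = sqrt(224.57) = 14.9857
theta = atan2(-14.9, -1.6) = -96.1291 degrees

r = 14.9857, theta = -96.1291 degrees


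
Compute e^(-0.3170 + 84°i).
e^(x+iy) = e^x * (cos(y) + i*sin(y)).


e^-0.3170 = 0.7283
cos(84°) = 0.1045
sin(84°) = 0.9945
Real = 0.7283*0.1045 = 0.0761
Imag = 0.7283*0.9945 = 0.7243

0.0761 + 0.7243i


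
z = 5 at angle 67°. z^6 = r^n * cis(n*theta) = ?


r^6 = 5^6 = 15625
n*theta = 6*67° = 402° = 42° (mod 360)
a = 15625*cos(42°) = 11611.6379
b = 15625*sin(42°) = 10455.1657

15625 cis(42°) = 11611.6379 + 10455.1657i


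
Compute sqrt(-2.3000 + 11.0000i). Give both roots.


|z| = sqrt(5.29+121) = 11.2379
sqrt((|z|+a)/2) = sqrt((11.2379+(-2.3))/2) = sqrt(4.4689) = 2.1140
sqrt((|z|-a)/2) = sqrt((11.2379-(-2.3))/2) = sqrt(6.7689) = 2.6017

±(2.1140 + 2.6017i) i.e. 2.1140 + 2.6017i and -2.1140 - 2.6017i


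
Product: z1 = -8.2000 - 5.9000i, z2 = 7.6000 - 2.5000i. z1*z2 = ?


Real = -8.2*7.6 - (-5.9)*(-2.5) = -62.32 - 14.75 = -77.07
Imag = -8.2*(-2.5) + 7.6*(-5.9) = 20.5 - (44.84) = -24.34

-77.0700 - 24.3400i


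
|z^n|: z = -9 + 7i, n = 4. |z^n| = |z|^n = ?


|z| = sqrt(81+49) = sqrt(130) = 11.4018
|z^4| = |z|^4 = (sqrt(130))^4 = 130^2 = 16900

|z^4| = 16900


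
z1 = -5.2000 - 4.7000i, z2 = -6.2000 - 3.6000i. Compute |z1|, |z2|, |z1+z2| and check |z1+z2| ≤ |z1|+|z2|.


|z1| = sqrt((-5.2)^2 + (-4.7)^2) = sqrt(49.13) = 7.0093
|z2| = sqrt((-6.2)^2 + (-3.6)^2) = sqrt(51.4) = 7.1694
z1+z2 = -11.4000 - 8.3000i
|z1+z2| = sqrt(198.85) = 14.1014
|z1|+|z2| = 7.0093 + 7.1694 = 14.1787

|z1+z2| = 14.1014 ≤ |z1|+|z2| = 14.1787 (verified)


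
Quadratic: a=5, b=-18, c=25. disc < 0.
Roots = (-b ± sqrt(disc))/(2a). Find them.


disc = (-18)^2 - 4*5*25 = 324 - 500 = -176
sqrt(|disc|) = sqrt(176) = 13.2665
Real part = 18/(2*5) = 1.8000
Imag part = 13.2665/(2*5) = 1.3266

1.8000 ± 1.3266i


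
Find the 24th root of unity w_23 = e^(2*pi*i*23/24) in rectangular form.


Angle = 360*23/24 = 345°
a = cos(345°) = 0.9659
b = sin(345°) = -0.2588

0.9659 - 0.2588i


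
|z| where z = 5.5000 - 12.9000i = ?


|z| = sqrt(5.5^2 + (-12.9)^2) = sqrt(30.25 + 166.41) = sqrt(196.66) = 14.0236

|z| = 14.0236


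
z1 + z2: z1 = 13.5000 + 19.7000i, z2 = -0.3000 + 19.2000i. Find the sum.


Real: 13.5 - 0.3 = 13.2
Imag: 19.7 + 19.2 = 38.9

13.2000 + 38.9000i


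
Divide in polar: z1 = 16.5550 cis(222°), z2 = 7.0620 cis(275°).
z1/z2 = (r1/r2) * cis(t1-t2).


r = 16.5550 / 7.0620 = 2.3442
theta = 222° - 275° = -53° = 307° (mod 360)

2.3442 cis(307°)


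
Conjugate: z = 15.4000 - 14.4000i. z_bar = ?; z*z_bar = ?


z_bar = 15.4000 + 14.4000i
z*z_bar = 15.4^2 + (-14.4)^2 = 237.16 + 207.36 = 444.52

z_bar = 15.4000 + 14.4000i, z*z_bar = 444.52


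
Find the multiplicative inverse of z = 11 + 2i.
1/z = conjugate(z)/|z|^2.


|z|^2 = 121+4 = 125
1/z = (11 - 2i)/125

1/z = 0.0880 - 0.0160i


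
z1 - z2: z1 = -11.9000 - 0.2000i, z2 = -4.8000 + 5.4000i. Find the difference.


Real: -11.9 + 4.8 = -7.1
Imag: -0.2 - 5.4 = -5.6

-7.1000 - 5.6000i


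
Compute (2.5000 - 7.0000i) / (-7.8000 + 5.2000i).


Conjugate of z2 = -7.8000 - 5.2000i
Numerator: (2.5000 - 7.0000i)(-7.8000 - 5.2000i) = -55.9000 + 41.6000i
Denominator: (-7.8)^2 + 5.2^2 = 87.88
Result = (-55.9000 + 41.6000i)/87.88

-0.6361 + 0.4734i


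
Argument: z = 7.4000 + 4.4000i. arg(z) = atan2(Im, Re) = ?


Re = 7.4, Im = 4.4
arg = atan2(4.4, 7.4) = 30.7355 degrees

arg(z) = 30.7355 degrees


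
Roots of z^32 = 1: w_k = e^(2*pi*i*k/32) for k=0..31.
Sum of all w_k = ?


The sum of all 32th roots of unity is 0.
Geometric series: (1 - w^32)/(1 - w) = (1-1)/(1-w) = 0 since w^32 = 1, w ≠ 1.
Alternatively: coefficient of z^31 in z^32 - 1 is 0.

0


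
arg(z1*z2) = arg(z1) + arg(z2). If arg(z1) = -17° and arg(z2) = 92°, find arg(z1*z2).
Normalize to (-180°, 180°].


arg(z1*z2) = -17° + 92° = 75°
Normalized to (-180°, 180°]: 75°

75°


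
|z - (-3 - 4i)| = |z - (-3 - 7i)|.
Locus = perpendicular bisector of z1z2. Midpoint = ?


Equal distances means the locus is the perpendicular bisector of z1 and z2.
Midpoint = ((-3+(-3))/2, (-4+(-7))/2) = (-3.0000, -5.5000)

Perpendicular bisector through (-3.0000, -5.5000)


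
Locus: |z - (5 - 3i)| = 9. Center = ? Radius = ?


|z - z0| = r is a circle with center z0 and radius r.
Center = (5, -3), radius = 9

Circle with center (5, -3) and radius 9


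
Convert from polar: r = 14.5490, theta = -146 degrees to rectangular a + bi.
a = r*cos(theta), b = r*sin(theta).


a = 14.5490*cos(-146°) = 14.5490*(-0.82904) = -12.0617
b = 14.5490*sin(-146°) = 14.5490*(-0.55919) = -8.1357

-12.0617 - 8.1357i


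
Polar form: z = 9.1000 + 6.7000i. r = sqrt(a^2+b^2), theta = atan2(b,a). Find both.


r = sqrt(82.81+44.89) = sqrt(127.7) = 11.3004
theta = atan2(6.7, 9.1) = 36.3629 degrees

r = 11.3004, theta = 36.3629 degrees


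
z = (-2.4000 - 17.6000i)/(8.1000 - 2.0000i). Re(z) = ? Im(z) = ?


Multiply by conjugate: (-2.4000 - 17.6000i)(8.1000 + 2.0000i) / (8.1^2 + (-2)^2)
Numerator real = -2.4*8.1 - (17.6)*(-2) = 15.76
Numerator imag = -17.6*8.1 - (-2.4)*(-2) = -147.36
Denominator = 69.61
Re(z) = 15.76/69.61 = 0.2264
Im(z) = -147.36/69.61 = -2.1169

Re(z) = 0.2264, Im(z) = -2.1169


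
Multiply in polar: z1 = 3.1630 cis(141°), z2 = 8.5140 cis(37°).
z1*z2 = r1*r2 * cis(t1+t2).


r = 3.1630 * 8.5140 = 26.9298
theta = 141° + 37° = 178° = 178° (mod 360)

26.9298 cis(178°)


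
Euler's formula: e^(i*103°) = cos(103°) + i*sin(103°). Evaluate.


cos(103°) = -0.2250
sin(103°) = 0.9744

e^(i*103°) = -0.2250 + 0.9744i


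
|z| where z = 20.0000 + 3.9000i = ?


|z| = sqrt(20^2 + 3.9^2) = sqrt(400 + 15.21) = sqrt(415.21) = 20.3767

|z| = 20.3767


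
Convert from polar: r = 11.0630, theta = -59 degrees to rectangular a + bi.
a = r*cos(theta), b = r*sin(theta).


a = 11.0630*cos(-59°) = 11.0630*0.51504 = 5.6979
b = 11.0630*sin(-59°) = 11.0630*(-0.857167) = -9.4828

5.6979 - 9.4828i


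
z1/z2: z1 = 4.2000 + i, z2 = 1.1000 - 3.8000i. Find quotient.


Conjugate of z2 = 1.1000 + 3.8000i
Numerator: (4.2000 + i)(1.1000 + 3.8000i) = 0.8200 + 17.0600i
Denominator: 1.1^2 + (-3.8)^2 = 15.65
Result = (0.8200 + 17.0600i)/15.65

0.0524 + 1.0901i


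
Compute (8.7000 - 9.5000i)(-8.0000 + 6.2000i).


Real = 8.7*(-8) - (-9.5)*6.2 = -69.6 - (-58.9) = -10.7
Imag = 8.7*6.2 - (8)*(-9.5) = 53.94 + 76 = 129.94

-10.7000 + 129.9400i


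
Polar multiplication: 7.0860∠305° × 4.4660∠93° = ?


r = 7.0860 * 4.4660 = 31.6461
theta = 305° + 93° = 398° = 38° (mod 360)

31.6461 cis(38°)


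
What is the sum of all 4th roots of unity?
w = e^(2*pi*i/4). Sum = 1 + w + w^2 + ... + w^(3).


The sum of all 4th roots of unity is 0.
Geometric series: (1 - w^4)/(1 - w) = (1-1)/(1-w) = 0 since w^4 = 1, w ≠ 1.
Alternatively: coefficient of z^3 in z^4 - 1 is 0.

0


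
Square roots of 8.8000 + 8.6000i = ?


|z| = sqrt(77.44+73.96) = 12.3045
sqrt((|z|+a)/2) = sqrt((12.3045+8.8)/2) = sqrt(10.5522) = 3.2484
sqrt((|z|-a)/2) = sqrt((12.3045-8.8)/2) = sqrt(1.7522) = 1.3237

±(3.2484 + 1.3237i) i.e. 3.2484 + 1.3237i and -3.2484 - 1.3237i


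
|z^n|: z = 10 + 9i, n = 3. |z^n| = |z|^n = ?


|z| = sqrt(100+81) = sqrt(181) = 13.4536
|z^3| = |z|^3 = (sqrt(181))^3 = 181*sqrt(181)

|z^3| = 181*sqrt(181) ≈ 2435.1060


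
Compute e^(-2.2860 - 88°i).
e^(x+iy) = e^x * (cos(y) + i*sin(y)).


e^-2.2860 = 0.1017
cos(-88°) = 0.0349
sin(-88°) = -0.9994
Real = 0.1017*0.0349 = 0.0035
Imag = 0.1017*(-0.9994) = -0.1016

0.0035 - 0.1016i


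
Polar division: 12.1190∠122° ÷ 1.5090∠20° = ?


r = 12.1190 / 1.5090 = 8.0311
theta = 122° - 20° = 102° = 102° (mod 360)

8.0311 cis(102°)


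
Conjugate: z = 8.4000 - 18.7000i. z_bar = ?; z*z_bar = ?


z_bar = 8.4000 + 18.7000i
z*z_bar = 8.4^2 + (-18.7)^2 = 70.56 + 349.69 = 420.25

z_bar = 8.4000 + 18.7000i, z*z_bar = 420.25


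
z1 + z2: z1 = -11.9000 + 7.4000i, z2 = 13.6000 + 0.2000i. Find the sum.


Real: -11.9 + 13.6 = 1.7
Imag: 7.4 + 0.2 = 7.6

1.7000 + 7.6000i


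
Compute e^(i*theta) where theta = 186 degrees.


cos(186°) = -0.9945
sin(186°) = -0.1045

e^(i*186°) = -0.9945 - 0.1045i


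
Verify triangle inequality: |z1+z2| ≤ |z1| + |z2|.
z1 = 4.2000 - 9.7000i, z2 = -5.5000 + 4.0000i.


|z1| = sqrt(4.2^2 + (-9.7)^2) = sqrt(111.73) = 10.5702
|z2| = sqrt((-5.5)^2 + 4^2) = sqrt(46.25) = 6.8007
z1+z2 = -1.3000 - 5.7000i
|z1+z2| = sqrt(34.18) = 5.8464
|z1|+|z2| = 10.5702 + 6.8007 = 17.3709

|z1+z2| = 5.8464 ≤ |z1|+|z2| = 17.3709 (verified)


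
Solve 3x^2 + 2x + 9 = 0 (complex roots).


disc = 2^2 - 4*3*9 = 4 - 108 = -104
sqrt(|disc|) = sqrt(104) = 10.1980
Real part = -2/(2*3) = -0.3333
Imag part = 10.1980/(2*3) = 1.6997

-0.3333 ± 1.6997i


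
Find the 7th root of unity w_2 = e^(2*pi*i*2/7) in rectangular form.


Angle = 360*2/7 = 102.8571°
a = cos(102.8571°) = -0.2225
b = sin(102.8571°) = 0.9749

-0.2225 + 0.9749i


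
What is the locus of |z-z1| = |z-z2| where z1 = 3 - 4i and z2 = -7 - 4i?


Equal distances means the locus is the perpendicular bisector of z1 and z2.
Midpoint = ((3+(-7))/2, (-4+(-4))/2) = (-2.0000, -4.0000)

Perpendicular bisector through (-2.0000, -4.0000)


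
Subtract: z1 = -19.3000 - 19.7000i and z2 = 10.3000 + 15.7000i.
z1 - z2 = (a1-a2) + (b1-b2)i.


Real: -19.3 - 10.3 = -29.6
Imag: -19.7 - 15.7 = -35.4

-29.6000 - 35.4000i


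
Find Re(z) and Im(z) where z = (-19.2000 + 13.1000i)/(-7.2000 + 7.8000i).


Multiply by conjugate: (-19.2000 + 13.1000i)(-7.2000 - 7.8000i) / ((-7.2)^2 + 7.8^2)
Numerator real = -19.2*(-7.2) + 13.1*7.8 = 240.42
Numerator imag = 13.1*(-7.2) - (-19.2)*7.8 = 55.44
Denominator = 112.68
Re(z) = 240.42/112.68 = 2.1337
Im(z) = 55.44/112.68 = 0.4920

Re(z) = 2.1337, Im(z) = 0.4920


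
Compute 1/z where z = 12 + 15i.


|z|^2 = 144+225 = 369
1/z = (12 - 15i)/369

1/z = 0.0325 - 0.0407i


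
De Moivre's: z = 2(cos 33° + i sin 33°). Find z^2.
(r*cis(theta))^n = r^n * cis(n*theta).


r^2 = 2^2 = 4
n*theta = 2*33° = 66° = 66° (mod 360)
a = 4*cos(66°) = 1.6269
b = 4*sin(66°) = 3.6542

4 cis(66°) = 1.6269 + 3.6542i


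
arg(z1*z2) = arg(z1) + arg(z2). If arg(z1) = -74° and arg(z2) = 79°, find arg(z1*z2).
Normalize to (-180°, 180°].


arg(z1*z2) = -74° + 79° = 5°
Normalized to (-180°, 180°]: 5°

5°


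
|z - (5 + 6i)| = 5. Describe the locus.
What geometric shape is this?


|z - z0| = r is a circle with center z0 and radius r.
Center = (5, 6), radius = 5

Circle with center (5, 6) and radius 5


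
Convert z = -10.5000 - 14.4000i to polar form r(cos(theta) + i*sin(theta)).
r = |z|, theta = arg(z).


r = sqrt(110.25+207.36) = sqrt(317.61) = 17.8216
theta = atan2(-14.4, -10.5) = -126.0983 degrees

r = 17.8216, theta = -126.0983 degrees


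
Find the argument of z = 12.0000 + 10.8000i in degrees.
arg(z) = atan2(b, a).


Re = 12, Im = 10.8
arg = atan2(10.8, 12) = 41.9872 degrees

arg(z) = 41.9872 degrees


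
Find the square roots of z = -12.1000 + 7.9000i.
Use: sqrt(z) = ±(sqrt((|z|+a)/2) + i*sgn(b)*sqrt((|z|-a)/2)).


|z| = sqrt(146.41+62.41) = 14.4506
sqrt((|z|+a)/2) = sqrt((14.4506+(-12.1))/2) = sqrt(1.1753) = 1.0841
sqrt((|z|-a)/2) = sqrt((14.4506-(-12.1))/2) = sqrt(13.2753) = 3.6435

±(1.0841 + 3.6435i) i.e. 1.0841 + 3.6435i and -1.0841 - 3.6435i


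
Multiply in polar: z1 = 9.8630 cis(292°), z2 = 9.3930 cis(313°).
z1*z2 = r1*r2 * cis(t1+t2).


r = 9.8630 * 9.3930 = 92.6432
theta = 292° + 313° = 605° = 245° (mod 360)

92.6432 cis(245°)


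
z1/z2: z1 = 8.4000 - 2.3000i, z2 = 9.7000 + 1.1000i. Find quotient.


Conjugate of z2 = 9.7000 - 1.1000i
Numerator: (8.4000 - 2.3000i)(9.7000 - 1.1000i) = 78.9500 - 31.5500i
Denominator: 9.7^2 + 1.1^2 = 95.3
Result = (78.9500 - 31.5500i)/95.3

0.8284 - 0.3311i


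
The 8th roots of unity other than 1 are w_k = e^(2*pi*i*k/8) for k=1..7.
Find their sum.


With w = e^(2*pi*i/8), all 8 of the 8th roots of unity w^0 = 1, w, ..., w^(7) sum to 0: 1 + w + ... + w^(7) = (1 - w^8)/(1 - w) = 0 since w^8 = 1, w ≠ 1.
Removing the root 1: w + w^2 + ... + w^(7) = 0 - 1 = -1

Sum = -1


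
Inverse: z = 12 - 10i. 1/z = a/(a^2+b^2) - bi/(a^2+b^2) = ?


|z|^2 = 144+100 = 244
1/z = (12 + 10i)/244

1/z = 0.0492 + 0.0410i


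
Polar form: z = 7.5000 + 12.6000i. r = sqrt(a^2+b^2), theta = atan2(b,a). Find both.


r = sqrt(56.25+158.76) = sqrt(215.01) = 14.6632
theta = atan2(12.6, 7.5) = 59.2373 degrees

r = 14.6632, theta = 59.2373 degrees


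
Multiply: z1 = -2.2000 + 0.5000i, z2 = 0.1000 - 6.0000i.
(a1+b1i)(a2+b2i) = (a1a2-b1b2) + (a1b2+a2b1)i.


Real = -2.2*0.1 - 0.5*(-6) = -0.22 - (-3) = 2.78
Imag = -2.2*(-6) + 0.1*0.5 = 13.2 + 0.05 = 13.25

2.7800 + 13.2500i


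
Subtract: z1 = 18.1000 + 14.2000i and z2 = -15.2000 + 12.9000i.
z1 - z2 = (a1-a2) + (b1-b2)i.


Real: 18.1 + 15.2 = 33.3
Imag: 14.2 - 12.9 = 1.3

33.3000 + 1.3000i


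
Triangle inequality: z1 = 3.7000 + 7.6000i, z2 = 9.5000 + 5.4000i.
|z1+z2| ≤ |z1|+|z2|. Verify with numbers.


|z1| = sqrt(3.7^2 + 7.6^2) = sqrt(71.45) = 8.4528
|z2| = sqrt(9.5^2 + 5.4^2) = sqrt(119.41) = 10.9275
z1+z2 = 13.2000 + 13.0000i
|z1+z2| = sqrt(343.24) = 18.5267
|z1|+|z2| = 8.4528 + 10.9275 = 19.3803

|z1+z2| = 18.5267 ≤ |z1|+|z2| = 19.3803 (verified)


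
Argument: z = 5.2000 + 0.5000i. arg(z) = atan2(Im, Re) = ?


Re = 5.2, Im = 0.5
arg = atan2(0.5, 5.2) = 5.4923 degrees

arg(z) = 5.4923 degrees


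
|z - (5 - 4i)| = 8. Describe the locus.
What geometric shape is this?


|z - z0| = r is a circle with center z0 and radius r.
Center = (5, -4), radius = 8

Circle with center (5, -4) and radius 8


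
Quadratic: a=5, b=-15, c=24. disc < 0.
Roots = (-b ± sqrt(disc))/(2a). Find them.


disc = (-15)^2 - 4*5*24 = 225 - 480 = -255
sqrt(|disc|) = sqrt(255) = 15.9687
Real part = 15/(2*5) = 1.5000
Imag part = 15.9687/(2*5) = 1.5969

1.5000 ± 1.5969i


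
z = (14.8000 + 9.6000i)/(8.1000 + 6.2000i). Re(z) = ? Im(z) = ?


Multiply by conjugate: (14.8000 + 9.6000i)(8.1000 - 6.2000i) / (8.1^2 + 6.2^2)
Numerator real = 14.8*8.1 + 9.6*6.2 = 179.4
Numerator imag = 9.6*8.1 - 14.8*6.2 = -14
Denominator = 104.05
Re(z) = 179.4/104.05 = 1.7242
Im(z) = -14/104.05 = -0.1346

Re(z) = 1.7242, Im(z) = -0.1346


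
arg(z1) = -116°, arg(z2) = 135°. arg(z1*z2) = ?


arg(z1*z2) = -116° + 135° = 19°
Normalized to (-180°, 180°]: 19°

19°


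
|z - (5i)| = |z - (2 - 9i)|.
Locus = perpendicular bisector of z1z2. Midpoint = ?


Equal distances means the locus is the perpendicular bisector of z1 and z2.
Midpoint = ((0+2)/2, (5+(-9))/2) = (1.0000, -2.0000)

Perpendicular bisector through (1.0000, -2.0000)


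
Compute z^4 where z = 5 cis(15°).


r^4 = 5^4 = 625
n*theta = 4*15° = 60° = 60° (mod 360)
a = 625*cos(60°) = 312.5000
b = 625*sin(60°) = 541.2659

625 cis(60°) = 312.5000 + 541.2659i


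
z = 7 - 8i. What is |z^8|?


|z| = sqrt(49+64) = sqrt(113) = 10.6301
|z^8| = |z|^8 = (sqrt(113))^8 = 113^4 = 163047361

|z^8| = 163047361


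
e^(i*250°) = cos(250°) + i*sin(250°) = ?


cos(250°) = -0.3420
sin(250°) = -0.9397

e^(i*250°) = -0.3420 - 0.9397i


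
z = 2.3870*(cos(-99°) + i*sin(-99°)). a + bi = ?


a = 2.3870*cos(-99°) = 2.3870*(-0.15643) = -0.3734
b = 2.3870*sin(-99°) = 2.3870*(-0.9877) = -2.3576

-0.3734 - 2.3576i


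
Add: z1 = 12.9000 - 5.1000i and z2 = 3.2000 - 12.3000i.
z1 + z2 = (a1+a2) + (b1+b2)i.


Real: 12.9 + 3.2 = 16.1
Imag: -5.1 - 12.3 = -17.4

16.1000 - 17.4000i


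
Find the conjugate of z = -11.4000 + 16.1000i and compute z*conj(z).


z_bar = -11.4000 - 16.1000i
z*z_bar = (-11.4)^2 + 16.1^2 = 129.96 + 259.21 = 389.17

z_bar = -11.4000 - 16.1000i, z*z_bar = 389.17


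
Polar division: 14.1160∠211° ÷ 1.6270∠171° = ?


r = 14.1160 / 1.6270 = 8.6761
theta = 211° - 171° = 40° = 40° (mod 360)

8.6761 cis(40°)


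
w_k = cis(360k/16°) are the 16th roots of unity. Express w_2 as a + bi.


Angle = 360*2/16 = 45°
a = cos(45°) = 0.7071
b = sin(45°) = 0.7071

0.7071 + 0.7071i


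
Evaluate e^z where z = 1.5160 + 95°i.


e^1.5160 = 4.5540
cos(95°) = -0.08716
sin(95°) = 0.99619
Real = 4.5540*(-0.08716) = -0.3969
Imag = 4.5540*0.99619 = 4.5366

-0.3969 + 4.5366i


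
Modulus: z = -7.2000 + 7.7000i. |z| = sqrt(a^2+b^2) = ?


|z| = sqrt((-7.2)^2 + 7.7^2) = sqrt(51.84 + 59.29) = sqrt(111.13) = 10.5418

|z| = 10.5418


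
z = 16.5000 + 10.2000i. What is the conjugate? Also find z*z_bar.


z_bar = 16.5000 - 10.2000i
z*z_bar = 16.5^2 + 10.2^2 = 272.25 + 104.04 = 376.29

z_bar = 16.5000 - 10.2000i, z*z_bar = 376.29


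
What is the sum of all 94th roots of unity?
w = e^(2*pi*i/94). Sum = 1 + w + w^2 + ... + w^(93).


The sum of all 94th roots of unity is 0.
Geometric series: (1 - w^94)/(1 - w) = (1-1)/(1-w) = 0 since w^94 = 1, w ≠ 1.
Alternatively: coefficient of z^93 in z^94 - 1 is 0.

0


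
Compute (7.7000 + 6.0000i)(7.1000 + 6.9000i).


Real = 7.7*7.1 - 6*6.9 = 54.67 - 41.4 = 13.27
Imag = 7.7*6.9 + 7.1*6 = 53.13 + 42.6 = 95.73

13.2700 + 95.7300i


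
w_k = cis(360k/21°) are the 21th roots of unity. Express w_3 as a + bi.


Angle = 360*3/21 = 51.4286°
a = cos(51.4286°) = 0.6235
b = sin(51.4286°) = 0.7818

0.6235 + 0.7818i


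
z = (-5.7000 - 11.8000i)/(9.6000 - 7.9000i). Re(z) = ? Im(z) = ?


Multiply by conjugate: (-5.7000 - 11.8000i)(9.6000 + 7.9000i) / (9.6^2 + (-7.9)^2)
Numerator real = -5.7*9.6 - (11.8)*(-7.9) = 38.5
Numerator imag = -11.8*9.6 - (-5.7)*(-7.9) = -158.31
Denominator = 154.57
Re(z) = 38.5/154.57 = 0.2491
Im(z) = -158.31/154.57 = -1.0242

Re(z) = 0.2491, Im(z) = -1.0242


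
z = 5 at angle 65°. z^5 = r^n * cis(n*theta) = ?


r^5 = 5^5 = 3125
n*theta = 5*65° = 325° = 325° (mod 360)
a = 3125*cos(325°) = 2559.8501
b = 3125*sin(325°) = -1792.4264

3125 cis(325°) = 2559.8501 - 1792.4264i


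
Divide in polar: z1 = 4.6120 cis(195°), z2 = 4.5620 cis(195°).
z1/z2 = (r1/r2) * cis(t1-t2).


r = 4.6120 / 4.5620 = 1.0110
theta = 195° - 195° = 0° = 0° (mod 360)

1.0110 cis(0°)
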